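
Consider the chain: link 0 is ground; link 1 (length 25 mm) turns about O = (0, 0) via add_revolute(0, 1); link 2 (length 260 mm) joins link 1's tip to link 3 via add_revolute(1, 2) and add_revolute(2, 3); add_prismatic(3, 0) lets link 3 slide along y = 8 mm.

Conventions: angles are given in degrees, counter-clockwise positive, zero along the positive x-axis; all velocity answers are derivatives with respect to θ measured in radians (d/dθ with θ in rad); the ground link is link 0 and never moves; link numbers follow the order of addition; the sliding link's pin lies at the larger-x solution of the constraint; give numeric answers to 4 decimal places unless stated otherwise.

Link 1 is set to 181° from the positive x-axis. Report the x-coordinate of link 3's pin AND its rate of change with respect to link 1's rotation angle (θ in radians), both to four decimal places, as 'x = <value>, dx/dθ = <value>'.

geometry: r = 25 mm, L = 260 mm, e = 8 mm
crank pin P = (r cos θ, r sin θ) = (-24.996192, -0.436310)
h = r sin θ − e = -0.436310 − 8 = -8.436310
x = r cos θ + √(L² − h²) = -24.996192 + 259.863096 = 234.866904
dx/dθ = −r sin θ − h·r cos θ/√(L² − h²) (θ in radians; h = -8.436310) = -0.375177

x = 234.8669, dx/dθ = -0.3752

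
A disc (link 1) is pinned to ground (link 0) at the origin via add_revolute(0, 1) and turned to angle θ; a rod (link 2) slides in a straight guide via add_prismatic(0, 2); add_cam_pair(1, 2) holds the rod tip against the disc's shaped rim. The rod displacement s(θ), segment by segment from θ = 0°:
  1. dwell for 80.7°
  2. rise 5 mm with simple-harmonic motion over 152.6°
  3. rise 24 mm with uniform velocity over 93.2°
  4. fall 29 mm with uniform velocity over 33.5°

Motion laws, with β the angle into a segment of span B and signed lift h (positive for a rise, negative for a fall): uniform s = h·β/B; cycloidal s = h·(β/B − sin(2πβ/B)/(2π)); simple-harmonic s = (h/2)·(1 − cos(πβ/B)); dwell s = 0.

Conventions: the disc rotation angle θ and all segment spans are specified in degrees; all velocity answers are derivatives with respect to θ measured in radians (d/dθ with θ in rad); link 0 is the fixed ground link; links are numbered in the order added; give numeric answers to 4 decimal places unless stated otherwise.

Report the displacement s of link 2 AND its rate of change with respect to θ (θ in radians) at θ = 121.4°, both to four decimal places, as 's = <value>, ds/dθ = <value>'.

segment 1 (0° to 80.7°, dwell): s unchanged at 0.0000
θ = 121.4° falls in segment 2 (80.7° to 233.3°, simple-harmonic, h = 5): β = 121.4 − 80.7 = 40.7°, B = 152.6°; Δs = 5/2·(1 − cos(π·0.2667)) = 0.8274; s = 0.0000 + 0.8274 = 0.8274
velocity in seg [80.7°–233.3°] (simple-harmonic), θ in radians: β = 40.7° = 0.7103 rad, B = 152.6° = 2.6634 rad; ds/dθ = (πh/(2B)) sin(πβ/B) = (π·5/(2·2.6634)) sin(π·0.2667) = 2.191720 mm/rad

s = 0.8274, ds/dθ = 2.1917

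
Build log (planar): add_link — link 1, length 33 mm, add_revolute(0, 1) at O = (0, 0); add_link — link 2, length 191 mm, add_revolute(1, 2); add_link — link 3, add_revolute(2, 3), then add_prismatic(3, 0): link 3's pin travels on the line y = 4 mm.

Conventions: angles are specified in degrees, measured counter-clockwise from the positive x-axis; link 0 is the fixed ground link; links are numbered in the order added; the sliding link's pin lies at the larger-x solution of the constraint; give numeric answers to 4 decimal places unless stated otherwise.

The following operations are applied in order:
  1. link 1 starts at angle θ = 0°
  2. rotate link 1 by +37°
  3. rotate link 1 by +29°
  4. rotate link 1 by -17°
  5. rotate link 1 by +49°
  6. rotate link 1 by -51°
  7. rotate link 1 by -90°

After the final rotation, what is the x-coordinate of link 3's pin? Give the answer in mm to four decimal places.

geometry: r = 33 mm, L = 191 mm, e = 4 mm; θ starts at 0°
rotate link 1 by +37°: θ ← 0° +37° = 37°
rotate link 1 by +29°: θ ← 37° +29° = 66°
rotate link 1 by -17°: θ ← 66° -17° = 49°
rotate link 1 by +49°: θ ← 49° +49° = 98°
rotate link 1 by -51°: θ ← 98° -51° = 47°
rotate link 1 by -90°: θ ← 47° -90° = -43°
crank pin P = (r cos θ, r sin θ) = (24.134672, -22.505946)
h = r sin θ − e = -22.505946 − 4 = -26.505946
x = r cos θ + √(L² − h²) = 24.134672 + 189.151883 = 213.286555

213.2866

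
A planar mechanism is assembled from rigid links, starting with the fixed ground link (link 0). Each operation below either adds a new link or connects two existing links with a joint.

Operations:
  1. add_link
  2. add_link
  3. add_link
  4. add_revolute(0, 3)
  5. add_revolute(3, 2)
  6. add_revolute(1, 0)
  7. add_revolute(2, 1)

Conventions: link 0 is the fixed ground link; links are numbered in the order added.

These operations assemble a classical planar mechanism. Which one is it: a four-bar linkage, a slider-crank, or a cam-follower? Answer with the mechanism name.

links: 4 (incl. ground); joints: 4 revolute, 0 prismatic, 0 higher (cam) pair, forming one closed loop
4 links in a single 4R loop → four-bar linkage

four-bar linkage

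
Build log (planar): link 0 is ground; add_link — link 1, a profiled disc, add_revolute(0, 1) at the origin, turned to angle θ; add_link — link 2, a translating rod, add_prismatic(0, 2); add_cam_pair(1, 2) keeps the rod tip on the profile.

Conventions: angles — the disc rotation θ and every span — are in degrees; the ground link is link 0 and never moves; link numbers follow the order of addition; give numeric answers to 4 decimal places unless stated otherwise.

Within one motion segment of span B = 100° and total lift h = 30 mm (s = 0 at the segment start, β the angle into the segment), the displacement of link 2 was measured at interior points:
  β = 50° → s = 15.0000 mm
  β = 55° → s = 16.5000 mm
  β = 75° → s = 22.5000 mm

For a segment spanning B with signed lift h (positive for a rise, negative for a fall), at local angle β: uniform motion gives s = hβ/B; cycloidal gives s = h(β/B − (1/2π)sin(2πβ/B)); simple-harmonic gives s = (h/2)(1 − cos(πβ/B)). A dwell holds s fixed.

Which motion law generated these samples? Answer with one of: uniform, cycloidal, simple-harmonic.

candidates at β/B = r: uniform s = h·r (linear in β); cycloidal s = h·(r − sin(2πr)/(2π)); simple-harmonic s = (h/2)(1 − cos(πr))
β=50°: printed 15.0000 | uniform 15.0000, cycloidal 15.0000, simple-harmonic 15.0000
β=55°: printed 16.5000 | uniform 16.5000, cycloidal 17.9754, simple-harmonic 17.3465
β=75°: printed 22.5000 | uniform 22.5000, cycloidal 27.2746, simple-harmonic 25.6066
only one law matches every sample → uniform

uniform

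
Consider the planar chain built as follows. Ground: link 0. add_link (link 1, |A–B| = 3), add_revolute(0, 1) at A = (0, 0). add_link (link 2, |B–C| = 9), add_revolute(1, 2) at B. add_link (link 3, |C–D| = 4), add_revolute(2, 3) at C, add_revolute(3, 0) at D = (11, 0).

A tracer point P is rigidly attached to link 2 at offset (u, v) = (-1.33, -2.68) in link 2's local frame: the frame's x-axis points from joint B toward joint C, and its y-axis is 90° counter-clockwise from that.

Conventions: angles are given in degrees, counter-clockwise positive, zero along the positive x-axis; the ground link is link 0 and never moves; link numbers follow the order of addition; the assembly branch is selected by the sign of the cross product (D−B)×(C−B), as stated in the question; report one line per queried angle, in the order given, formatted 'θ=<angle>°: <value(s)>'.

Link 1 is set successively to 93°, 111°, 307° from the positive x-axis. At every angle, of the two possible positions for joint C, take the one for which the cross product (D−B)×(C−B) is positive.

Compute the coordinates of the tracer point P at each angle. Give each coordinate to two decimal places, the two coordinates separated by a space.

A=(0,0), D=(11.00,0)
θ=93°: B = A + 3.00·(cos93°, sin93°) = (-0.1570, 2.9959)
θ=93°: |BD| = 11.5522
θ=93°: circle(B,9.00) ∩ circle(D,4.00): a=8.5894, h=2.6873
θ=93°:   candidates: C₊=(8.8355,3.3638) cross=31.045; C₋=(7.4416,-1.8270) cross=-31.045
θ=93°:   branch + wants cross > 0 → take C=(8.8355,3.3638) (cross=31.045)
θ=93°: ex = (C−B)/|BC| = (0.9992,0.0409); ey = (-0.0409,0.9992)
θ=93°: P = B + -1.33·ex + -2.68·ey = (-1.3764,0.2638)
θ=111°: B = A + 3.00·(cos111°, sin111°) = (-1.0751, 2.8007)
θ=111°: |BD| = 12.3957
θ=111°: circle(B,9.00) ∩ circle(D,4.00): a=8.8197, h=1.7924
θ=111°:   candidates: C₊=(7.9215,2.5540) cross=22.218; C₋=(7.1116,-0.9381) cross=-22.218
θ=111°:   branch + wants cross > 0 → take C=(7.9215,2.5540) (cross=22.218)
θ=111°: ex = (C−B)/|BC| = (0.9996,-0.0274); ey = (0.0274,0.9996)
θ=111°: P = B + -1.33·ex + -2.68·ey = (-2.4781,0.1582)
θ=307°: B = A + 3.00·(cos307°, sin307°) = (1.8054, -2.3959)
θ=307°: |BD| = 9.5016
θ=307°: circle(B,9.00) ∩ circle(D,4.00): a=8.1713, h=3.7723
θ=307°:   candidates: C₊=(8.7615,3.3150) cross=35.843; C₋=(10.6639,-3.9859) cross=-35.843
θ=307°:   branch + wants cross > 0 → take C=(8.7615,3.3150) (cross=35.843)
θ=307°: ex = (C−B)/|BC| = (0.7729,0.6345); ey = (-0.6345,0.7729)
θ=307°: P = B + -1.33·ex + -2.68·ey = (2.4781,-5.3112)

θ=93°: -1.38 0.26
θ=111°: -2.48 0.16
θ=307°: 2.48 -5.31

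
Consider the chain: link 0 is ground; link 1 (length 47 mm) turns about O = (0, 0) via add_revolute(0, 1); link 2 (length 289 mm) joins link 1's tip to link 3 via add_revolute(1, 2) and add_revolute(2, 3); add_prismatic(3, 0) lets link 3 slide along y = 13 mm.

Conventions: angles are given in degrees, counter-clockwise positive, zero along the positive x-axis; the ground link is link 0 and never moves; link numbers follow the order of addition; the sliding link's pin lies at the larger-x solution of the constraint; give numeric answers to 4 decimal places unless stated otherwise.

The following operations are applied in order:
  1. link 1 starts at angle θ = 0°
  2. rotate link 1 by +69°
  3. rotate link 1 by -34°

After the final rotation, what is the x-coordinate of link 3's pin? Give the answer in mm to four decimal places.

geometry: r = 47 mm, L = 289 mm, e = 13 mm; θ starts at 0°
rotate link 1 by +69°: θ ← 0° +69° = 69°
rotate link 1 by -34°: θ ← 69° -34° = 35°
crank pin P = (r cos θ, r sin θ) = (38.500146, 26.958093)
h = r sin θ − e = 26.958093 − 13 = 13.958093
x = r cos θ + √(L² − h²) = 38.500146 + 288.662730 = 327.162876

327.1629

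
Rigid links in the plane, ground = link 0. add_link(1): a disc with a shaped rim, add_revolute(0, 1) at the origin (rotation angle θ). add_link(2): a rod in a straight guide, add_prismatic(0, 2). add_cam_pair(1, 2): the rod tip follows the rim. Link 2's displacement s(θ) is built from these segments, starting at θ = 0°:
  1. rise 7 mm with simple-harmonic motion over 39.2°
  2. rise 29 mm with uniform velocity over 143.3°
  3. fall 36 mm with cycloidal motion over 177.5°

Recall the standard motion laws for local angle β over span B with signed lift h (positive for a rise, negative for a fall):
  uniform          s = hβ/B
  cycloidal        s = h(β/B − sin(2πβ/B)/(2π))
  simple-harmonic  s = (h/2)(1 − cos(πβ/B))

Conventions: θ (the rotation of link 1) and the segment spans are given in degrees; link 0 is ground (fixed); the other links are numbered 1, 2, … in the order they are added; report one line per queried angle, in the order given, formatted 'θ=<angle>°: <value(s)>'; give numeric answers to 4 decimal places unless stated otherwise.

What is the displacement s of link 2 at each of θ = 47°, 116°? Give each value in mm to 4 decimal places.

segment 1 (0° to 39.2°, simple-harmonic, h = 7) is passed completely: s = 0.0000 + (7) = 7.0000
θ = 47° falls in segment 2 (39.2° to 182.5°, uniform, h = 29): β = 47 − 39.2 = 7.8°, B = 143.3°; Δs = 29·7.8/143.3 = 1.5785; s = 7.0000 + 1.5785 = 8.5785
θ = 116° falls in segment 2 (39.2° to 182.5°, uniform, h = 29): β = 116 − 39.2 = 76.8°, B = 143.3°; Δs = 29·76.8/143.3 = 15.5422; s = 7.0000 + 15.5422 = 22.5422

θ=47°: 8.5785
θ=116°: 22.5422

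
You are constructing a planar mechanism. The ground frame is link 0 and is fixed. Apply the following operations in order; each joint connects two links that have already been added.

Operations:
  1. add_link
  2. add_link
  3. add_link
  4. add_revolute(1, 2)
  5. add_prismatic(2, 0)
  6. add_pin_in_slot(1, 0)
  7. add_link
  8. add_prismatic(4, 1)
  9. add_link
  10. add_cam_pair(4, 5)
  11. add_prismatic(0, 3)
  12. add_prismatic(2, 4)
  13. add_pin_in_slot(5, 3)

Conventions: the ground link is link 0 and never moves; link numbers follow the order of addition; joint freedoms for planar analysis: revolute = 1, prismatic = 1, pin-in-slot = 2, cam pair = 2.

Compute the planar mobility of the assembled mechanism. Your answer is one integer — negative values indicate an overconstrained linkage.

ground; <1,0,0>
#1 <2,0,0>
#2 <3,0,0>
#3 <4,0,0>
R:1↔2 J1 <4,1,0>
P:2↔0 J1 <4,2,0>
PS:1↔0 J2 <4,2,1>
#4 <5,2,1>
P:4↔1 J1 <5,3,1>
#5 <6,3,1>
C:4↔5 J2 <6,3,2>
P:0↔3 J1 <6,4,2>
P:2↔4 J1 <6,5,2>
PS:5↔3 J2 <6,5,3>
3×5 − 2×5 − 1×3 = 2

M = 2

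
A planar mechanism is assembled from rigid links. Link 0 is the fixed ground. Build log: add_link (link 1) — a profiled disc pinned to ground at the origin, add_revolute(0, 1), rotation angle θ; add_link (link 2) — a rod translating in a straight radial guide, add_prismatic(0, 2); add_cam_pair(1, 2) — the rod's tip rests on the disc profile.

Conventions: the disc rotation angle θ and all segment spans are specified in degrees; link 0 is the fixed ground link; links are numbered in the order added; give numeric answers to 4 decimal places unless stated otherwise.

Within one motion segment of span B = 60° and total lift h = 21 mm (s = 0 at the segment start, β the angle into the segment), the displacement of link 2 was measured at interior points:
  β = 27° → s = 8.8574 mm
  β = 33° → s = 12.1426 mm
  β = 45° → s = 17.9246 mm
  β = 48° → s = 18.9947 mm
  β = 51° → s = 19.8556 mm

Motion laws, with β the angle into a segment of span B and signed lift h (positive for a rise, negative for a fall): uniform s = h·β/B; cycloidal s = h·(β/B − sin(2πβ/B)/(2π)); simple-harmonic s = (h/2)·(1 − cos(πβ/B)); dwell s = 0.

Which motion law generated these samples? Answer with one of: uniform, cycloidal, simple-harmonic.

candidates at β/B = r: uniform s = h·r (linear in β); cycloidal s = h·(r − sin(2πr)/(2π)); simple-harmonic s = (h/2)(1 − cos(πr))
β=27°: printed 8.8574 | uniform 9.4500, cycloidal 8.4172, simple-harmonic 8.8574
β=33°: printed 12.1426 | uniform 11.5500, cycloidal 12.5828, simple-harmonic 12.1426
β=45°: printed 17.9246 | uniform 15.7500, cycloidal 19.0923, simple-harmonic 17.9246
β=48°: printed 18.9947 | uniform 16.8000, cycloidal 19.9787, simple-harmonic 18.9947
β=51°: printed 19.8556 | uniform 17.8500, cycloidal 20.5539, simple-harmonic 19.8556
only one law matches every sample → simple-harmonic

simple-harmonic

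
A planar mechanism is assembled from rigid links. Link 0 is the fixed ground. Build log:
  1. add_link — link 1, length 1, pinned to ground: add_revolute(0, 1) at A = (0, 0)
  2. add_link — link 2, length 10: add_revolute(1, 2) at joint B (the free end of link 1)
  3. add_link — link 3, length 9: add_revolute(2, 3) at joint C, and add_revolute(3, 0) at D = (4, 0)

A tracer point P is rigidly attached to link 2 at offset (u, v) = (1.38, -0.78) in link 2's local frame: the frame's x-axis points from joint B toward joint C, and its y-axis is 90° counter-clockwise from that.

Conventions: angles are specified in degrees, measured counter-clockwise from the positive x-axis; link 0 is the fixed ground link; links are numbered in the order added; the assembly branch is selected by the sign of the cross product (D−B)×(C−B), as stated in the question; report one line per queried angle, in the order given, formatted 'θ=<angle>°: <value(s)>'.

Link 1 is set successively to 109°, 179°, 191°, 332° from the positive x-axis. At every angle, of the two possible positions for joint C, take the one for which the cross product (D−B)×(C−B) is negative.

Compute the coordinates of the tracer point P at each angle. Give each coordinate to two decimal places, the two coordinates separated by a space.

A=(0,0), D=(4.00,0)
θ=109°: B = A + 1.00·(cos109°, sin109°) = (-0.3256, 0.9455)
θ=109°: |BD| = 4.4277
θ=109°: circle(B,10.00) ∩ circle(D,9.00): a=4.3594, h=8.9997
θ=109°:   candidates: C₊=(5.8552,8.8067) cross=39.848; C₋=(2.0114,-8.7776) cross=-39.848
θ=109°:   branch - wants cross < 0 → take C=(2.0114,-8.7776) (cross=-39.848)
θ=109°: ex = (C−B)/|BC| = (0.2337,-0.9723); ey = (0.9723,0.2337)
θ=109°: P = B + 1.38·ex + -0.78·ey = (-0.7615,-0.5786)
θ=179°: B = A + 1.00·(cos179°, sin179°) = (-0.9998, 0.0175)
θ=179°: |BD| = 4.9999
θ=179°: circle(B,10.00) ∩ circle(D,9.00): a=4.4000, h=8.9800
θ=179°:   candidates: C₊=(3.4315,8.9820) cross=44.899; C₋=(3.3688,-8.9778) cross=-44.899
θ=179°:   branch - wants cross < 0 → take C=(3.3688,-8.9778) (cross=-44.899)
θ=179°: ex = (C−B)/|BC| = (0.4369,-0.8995); ey = (0.8995,0.4369)
θ=179°: P = B + 1.38·ex + -0.78·ey = (-1.0986,-1.5646)
θ=191°: B = A + 1.00·(cos191°, sin191°) = (-0.9816, -0.1908)
θ=191°: |BD| = 4.9853
θ=191°: circle(B,10.00) ∩ circle(D,9.00): a=4.3983, h=8.9808
θ=191°:   candidates: C₊=(3.0697,8.9518) cross=44.772; C₋=(3.7571,-8.9967) cross=-44.772
θ=191°:   branch - wants cross < 0 → take C=(3.7571,-8.9967) (cross=-44.772)
θ=191°: ex = (C−B)/|BC| = (0.4739,-0.8806); ey = (0.8806,0.4739)
θ=191°: P = B + 1.38·ex + -0.78·ey = (-1.0145,-1.7756)
θ=332°: B = A + 1.00·(cos332°, sin332°) = (0.8829, -0.4695)
θ=332°: |BD| = 3.1522
θ=332°: circle(B,10.00) ∩ circle(D,9.00): a=4.5899, h=8.8844
θ=332°:   candidates: C₊=(4.0984,8.9995) cross=28.006; C₋=(6.7448,-8.5712) cross=-28.006
θ=332°:   branch - wants cross < 0 → take C=(6.7448,-8.5712) (cross=-28.006)
θ=332°: ex = (C−B)/|BC| = (0.5862,-0.8102); ey = (0.8102,0.5862)
θ=332°: P = B + 1.38·ex + -0.78·ey = (1.0599,-2.0447)

θ=109°: -0.76 -0.58
θ=179°: -1.10 -1.56
θ=191°: -1.01 -1.78
θ=332°: 1.06 -2.04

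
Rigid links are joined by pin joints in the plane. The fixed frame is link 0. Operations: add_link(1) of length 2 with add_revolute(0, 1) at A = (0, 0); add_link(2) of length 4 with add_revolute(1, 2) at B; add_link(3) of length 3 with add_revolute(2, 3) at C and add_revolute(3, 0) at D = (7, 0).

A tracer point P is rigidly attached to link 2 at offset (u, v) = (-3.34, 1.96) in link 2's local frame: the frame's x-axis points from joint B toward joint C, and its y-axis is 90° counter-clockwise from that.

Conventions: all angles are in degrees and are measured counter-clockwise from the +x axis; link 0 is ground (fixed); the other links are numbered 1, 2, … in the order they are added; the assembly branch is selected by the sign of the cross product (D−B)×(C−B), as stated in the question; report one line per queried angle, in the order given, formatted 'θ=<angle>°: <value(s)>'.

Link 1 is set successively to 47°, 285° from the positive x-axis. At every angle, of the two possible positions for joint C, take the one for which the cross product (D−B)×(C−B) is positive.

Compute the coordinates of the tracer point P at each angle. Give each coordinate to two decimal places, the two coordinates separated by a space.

A=(0,0), D=(7.00,0)
θ=47°: B = A + 2.00·(cos47°, sin47°) = (1.3640, 1.4627)
θ=47°: |BD| = 5.8227
θ=47°: circle(B,4.00) ∩ circle(D,3.00): a=3.5125, h=1.9138
θ=47°:   candidates: C₊=(5.2446,2.4328) cross=11.144; C₋=(4.2831,-1.2721) cross=-11.144
θ=47°:   branch + wants cross > 0 → take C=(5.2446,2.4328) (cross=11.144)
θ=47°: ex = (C−B)/|BC| = (0.9701,0.2425); ey = (-0.2425,0.9701)
θ=47°: P = B + -3.34·ex + 1.96·ey = (-2.3516,2.5542)
θ=285°: B = A + 2.00·(cos285°, sin285°) = (0.5176, -1.9319)
θ=285°: |BD| = 6.7641
θ=285°: circle(B,4.00) ∩ circle(D,3.00): a=3.8995, h=0.8911
θ=285°:   candidates: C₊=(4.0002,0.0358) cross=6.027; C₋=(4.5092,-1.6721) cross=-6.027
θ=285°:   branch + wants cross > 0 → take C=(4.0002,0.0358) (cross=6.027)
θ=285°: ex = (C−B)/|BC| = (0.8706,0.4919); ey = (-0.4919,0.8706)
θ=285°: P = B + -3.34·ex + 1.96·ey = (-3.3545,-1.8684)

θ=47°: -2.35 2.55
θ=285°: -3.35 -1.87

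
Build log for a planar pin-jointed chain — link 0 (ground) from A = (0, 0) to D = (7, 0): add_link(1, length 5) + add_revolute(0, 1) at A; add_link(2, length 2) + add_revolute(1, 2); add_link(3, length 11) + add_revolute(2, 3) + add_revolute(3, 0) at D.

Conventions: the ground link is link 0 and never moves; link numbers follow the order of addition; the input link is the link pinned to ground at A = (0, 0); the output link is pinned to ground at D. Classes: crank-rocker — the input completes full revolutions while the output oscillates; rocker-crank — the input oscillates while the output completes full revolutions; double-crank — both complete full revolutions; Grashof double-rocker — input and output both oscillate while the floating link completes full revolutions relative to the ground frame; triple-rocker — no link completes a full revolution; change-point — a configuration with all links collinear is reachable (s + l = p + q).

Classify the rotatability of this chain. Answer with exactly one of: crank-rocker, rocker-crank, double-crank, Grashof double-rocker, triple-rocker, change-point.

lengths: ground=7, input=5, coupler=2, output=11
sorted: s=2 (shortest), l=11 (longest), p+q=12
s + l = 13 vs p + q = 12
s + l > p + q → non-Grashof → no link fully rotates → triple-rocker

triple-rocker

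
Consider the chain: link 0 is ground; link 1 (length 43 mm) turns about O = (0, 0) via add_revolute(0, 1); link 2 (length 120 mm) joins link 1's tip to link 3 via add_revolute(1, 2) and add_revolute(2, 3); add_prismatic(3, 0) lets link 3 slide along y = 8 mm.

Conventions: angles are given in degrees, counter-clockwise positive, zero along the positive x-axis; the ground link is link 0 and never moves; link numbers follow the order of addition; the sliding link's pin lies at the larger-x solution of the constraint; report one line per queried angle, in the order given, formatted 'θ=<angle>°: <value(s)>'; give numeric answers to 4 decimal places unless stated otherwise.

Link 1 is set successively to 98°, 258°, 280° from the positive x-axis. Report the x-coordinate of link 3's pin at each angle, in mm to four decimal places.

geometry: r = 43 mm, L = 120 mm, e = 8 mm
θ=98°: crank pin P = (r cos θ, r sin θ) = (-5.984443, 42.581527)
θ=98°: h = r sin θ − e = 42.581527 − 8 = 34.581527
θ=98°: x = r cos θ + √(L² − h²) = -5.984443 + 114.909173 = 108.924729
θ=258°: crank pin P = (r cos θ, r sin θ) = (-8.940203, -42.060347)
θ=258°: h = r sin θ − e = -42.060347 − 8 = -50.060347
θ=258°: x = r cos θ + √(L² − h²) = -8.940203 + 109.059441 = 100.119238
θ=280°: crank pin P = (r cos θ, r sin θ) = (7.466872, -42.346733)
θ=280°: h = r sin θ − e = -42.346733 − 8 = -50.346733
θ=280°: x = r cos θ + √(L² − h²) = 7.466872 + 108.927528 = 116.394400

θ=98°: 108.9247
θ=258°: 100.1192
θ=280°: 116.3944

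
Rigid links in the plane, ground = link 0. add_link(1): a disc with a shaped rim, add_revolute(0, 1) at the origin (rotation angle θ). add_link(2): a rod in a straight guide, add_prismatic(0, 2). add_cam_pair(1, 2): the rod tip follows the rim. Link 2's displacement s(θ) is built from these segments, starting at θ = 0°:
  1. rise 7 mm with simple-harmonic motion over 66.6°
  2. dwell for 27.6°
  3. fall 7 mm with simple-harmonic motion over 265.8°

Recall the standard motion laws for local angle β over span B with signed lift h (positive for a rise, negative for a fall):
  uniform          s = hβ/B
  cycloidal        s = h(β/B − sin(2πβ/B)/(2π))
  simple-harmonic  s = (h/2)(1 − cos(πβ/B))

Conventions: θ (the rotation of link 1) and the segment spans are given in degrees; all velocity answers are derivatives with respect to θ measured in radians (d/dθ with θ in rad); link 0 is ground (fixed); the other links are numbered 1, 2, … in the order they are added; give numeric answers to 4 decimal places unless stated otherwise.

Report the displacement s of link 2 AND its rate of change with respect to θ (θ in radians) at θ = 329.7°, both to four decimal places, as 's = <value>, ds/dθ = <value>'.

segment 1 (0° to 66.6°, simple-harmonic, h = 7) is passed completely: s = 0.0000 + (7) = 7.0000
segment 2 (66.6° to 94.2°, dwell): s unchanged at 7.0000
θ = 329.7° falls in segment 3 (94.2° to 360°, simple-harmonic, h = -7): β = 329.7 − 94.2 = 235.5°, B = 265.8°; Δs = -7/2·(1 − cos(π·0.8860)) = -6.7779; s = 7.0000 − 6.7779 = 0.2221
velocity in seg [94.2°–360°] (simple-harmonic), θ in radians: β = 235.5° = 4.1103 rad, B = 265.8° = 4.6391 rad; ds/dθ = (πh/(2B)) sin(πβ/B) = (π·(-7)/(2·4.6391)) sin(π·0.8860) = -0.830806 mm/rad

s = 0.2221, ds/dθ = -0.8308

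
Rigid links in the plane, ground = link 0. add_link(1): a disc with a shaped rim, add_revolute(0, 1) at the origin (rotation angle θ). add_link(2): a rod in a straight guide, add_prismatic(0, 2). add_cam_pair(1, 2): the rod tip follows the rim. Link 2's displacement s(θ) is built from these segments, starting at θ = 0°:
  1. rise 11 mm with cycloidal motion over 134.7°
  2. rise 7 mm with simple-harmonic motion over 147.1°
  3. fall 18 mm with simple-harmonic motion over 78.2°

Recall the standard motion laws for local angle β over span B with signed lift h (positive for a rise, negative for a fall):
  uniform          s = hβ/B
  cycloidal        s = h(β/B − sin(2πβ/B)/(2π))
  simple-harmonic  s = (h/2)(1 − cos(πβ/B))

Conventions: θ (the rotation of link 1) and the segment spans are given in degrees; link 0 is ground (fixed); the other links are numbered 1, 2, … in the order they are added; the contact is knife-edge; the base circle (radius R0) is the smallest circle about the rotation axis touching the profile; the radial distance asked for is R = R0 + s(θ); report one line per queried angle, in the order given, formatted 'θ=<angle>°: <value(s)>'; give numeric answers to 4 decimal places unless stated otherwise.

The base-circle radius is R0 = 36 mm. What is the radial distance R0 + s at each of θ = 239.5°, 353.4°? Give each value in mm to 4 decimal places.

segment 1 (0° to 134.7°, cycloidal, h = 11) is passed completely: s = 0.0000 + (11) = 11.0000
θ = 239.5° falls in segment 2 (134.7° to 281.8°, simple-harmonic, h = 7): β = 239.5 − 134.7 = 104.8°, B = 147.1°; Δs = 7/2·(1 − cos(π·0.7124)) = 5.6663; s = 11.0000 + 5.6663 = 16.6663
segment 2 (134.7° to 281.8°, simple-harmonic, h = 7) is passed completely: s = 11.0000 + (7) = 18.0000
θ = 353.4° falls in segment 3 (281.8° to 360°, simple-harmonic, h = -18): β = 353.4 − 281.8 = 71.6°, B = 78.2°; Δs = -18/2·(1 − cos(π·0.9156)) = -17.6855; s = 18.0000 − 17.6855 = 0.3145
θ=239.5°: R = R0 + s = 36 + 16.6663 = 52.6663
θ=353.4°: R = R0 + s = 36 + 0.3145 = 36.3145

θ=239.5°: 52.6663
θ=353.4°: 36.3145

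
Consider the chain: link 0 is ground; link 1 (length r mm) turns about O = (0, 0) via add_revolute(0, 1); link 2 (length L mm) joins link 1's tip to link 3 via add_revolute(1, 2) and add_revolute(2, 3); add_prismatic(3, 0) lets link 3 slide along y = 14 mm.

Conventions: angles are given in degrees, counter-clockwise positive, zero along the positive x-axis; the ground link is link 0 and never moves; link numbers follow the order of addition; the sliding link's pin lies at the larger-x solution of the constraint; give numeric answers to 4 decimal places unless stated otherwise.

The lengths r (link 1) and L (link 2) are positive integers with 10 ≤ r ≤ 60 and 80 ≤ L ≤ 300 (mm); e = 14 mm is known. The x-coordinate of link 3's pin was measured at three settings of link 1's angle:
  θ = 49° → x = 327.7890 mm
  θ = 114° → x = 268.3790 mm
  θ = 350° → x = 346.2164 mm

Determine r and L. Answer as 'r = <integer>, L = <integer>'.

constraint per measurement: (x − r cos θ)² + (r sin θ − e)² = L²
subtracting the θ₁ and θ₂ equations cancels the r² and L² terms:
r = (x₁² − x₂²) / (2[(x₁cos θ₁ + e sin θ₁) − (x₂cos θ₂ + e sin θ₂)]) = 55.0000 → r = 55
L² = (x₁ − r cos θ₁)² + (r sin θ₁ − e)² = 85848.9931 → L = 293.0000 → L = 293
check at θ₃=350°: x = 346.2164 (printed 346.2164) ✓

r = 55, L = 293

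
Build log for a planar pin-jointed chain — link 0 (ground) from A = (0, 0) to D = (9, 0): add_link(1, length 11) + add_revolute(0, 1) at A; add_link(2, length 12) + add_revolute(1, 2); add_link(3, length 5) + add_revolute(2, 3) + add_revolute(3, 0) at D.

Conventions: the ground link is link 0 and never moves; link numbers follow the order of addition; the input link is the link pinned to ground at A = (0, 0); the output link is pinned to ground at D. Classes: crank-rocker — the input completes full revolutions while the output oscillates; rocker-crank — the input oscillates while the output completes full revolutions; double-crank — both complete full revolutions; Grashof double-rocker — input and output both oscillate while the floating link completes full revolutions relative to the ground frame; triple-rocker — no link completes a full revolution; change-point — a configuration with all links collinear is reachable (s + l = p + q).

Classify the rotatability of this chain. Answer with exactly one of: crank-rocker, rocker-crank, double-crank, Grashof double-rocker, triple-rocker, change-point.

lengths: ground=9, input=11, coupler=12, output=5
sorted: s=5 (shortest), l=12 (longest), p+q=20
s + l = 17 vs p + q = 20
s + l < p + q (Grashof) with shortest = output link → rocker-crank

rocker-crank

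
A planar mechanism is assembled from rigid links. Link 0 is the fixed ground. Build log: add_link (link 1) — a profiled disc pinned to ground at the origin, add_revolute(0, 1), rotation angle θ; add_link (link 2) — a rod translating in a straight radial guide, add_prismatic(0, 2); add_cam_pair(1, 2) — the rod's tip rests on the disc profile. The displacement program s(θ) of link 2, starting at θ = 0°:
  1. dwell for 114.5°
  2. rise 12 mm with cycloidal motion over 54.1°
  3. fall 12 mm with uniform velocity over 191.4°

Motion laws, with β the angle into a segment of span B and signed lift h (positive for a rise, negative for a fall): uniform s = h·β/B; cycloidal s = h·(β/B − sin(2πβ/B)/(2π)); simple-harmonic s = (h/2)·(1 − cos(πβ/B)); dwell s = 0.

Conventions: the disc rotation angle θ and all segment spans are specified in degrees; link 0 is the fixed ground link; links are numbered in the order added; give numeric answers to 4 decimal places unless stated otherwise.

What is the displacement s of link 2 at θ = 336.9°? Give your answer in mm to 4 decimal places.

seg 1 [0°–114.5°] dwell: s stays 0.0000
seg 2 [114.5°–168.6°] cycloidal, h=12: full span → s += 12 → s = 12.0000
seg 3 [168.6°–360°] uniform, h=-12: θ=336.9° here. β=168.3, B=191.4. -12·168.3/191.4 = -10.5517 → s = 1.4483

1.4483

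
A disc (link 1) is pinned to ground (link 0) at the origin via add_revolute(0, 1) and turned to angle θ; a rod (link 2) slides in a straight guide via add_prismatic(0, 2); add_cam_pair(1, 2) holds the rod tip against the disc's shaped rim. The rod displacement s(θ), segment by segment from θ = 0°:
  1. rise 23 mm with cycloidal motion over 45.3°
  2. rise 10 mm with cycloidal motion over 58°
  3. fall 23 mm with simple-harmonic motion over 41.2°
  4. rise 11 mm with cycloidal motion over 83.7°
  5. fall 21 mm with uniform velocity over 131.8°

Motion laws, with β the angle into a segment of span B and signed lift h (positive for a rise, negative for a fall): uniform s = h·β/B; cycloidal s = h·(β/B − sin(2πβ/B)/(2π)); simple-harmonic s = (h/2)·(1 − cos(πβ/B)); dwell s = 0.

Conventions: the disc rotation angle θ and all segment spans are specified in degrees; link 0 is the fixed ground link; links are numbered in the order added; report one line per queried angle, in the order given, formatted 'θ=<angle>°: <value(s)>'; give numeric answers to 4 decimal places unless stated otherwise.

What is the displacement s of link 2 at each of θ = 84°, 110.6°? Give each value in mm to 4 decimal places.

segment 1 (0° to 45.3°, cycloidal, h = 23) is passed completely: s = 0.0000 + (23) = 23.0000
θ = 84° falls in segment 2 (45.3° to 103.3°, cycloidal, h = 10): β = 84 − 45.3 = 38.7°, B = 58°; Δs = 10·(0.6672 − sin(2π·0.6672)/(2π)) = 8.0536; s = 23.0000 + 8.0536 = 31.0536
segment 2 (45.3° to 103.3°, cycloidal, h = 10) is passed completely: s = 23.0000 + (10) = 33.0000
θ = 110.6° falls in segment 3 (103.3° to 144.5°, simple-harmonic, h = -23): β = 110.6 − 103.3 = 7.3°, B = 41.2°; Δs = -23/2·(1 − cos(π·0.1772)) = -1.7361; s = 33.0000 − 1.7361 = 31.2639

θ=84°: 31.0536
θ=110.6°: 31.2639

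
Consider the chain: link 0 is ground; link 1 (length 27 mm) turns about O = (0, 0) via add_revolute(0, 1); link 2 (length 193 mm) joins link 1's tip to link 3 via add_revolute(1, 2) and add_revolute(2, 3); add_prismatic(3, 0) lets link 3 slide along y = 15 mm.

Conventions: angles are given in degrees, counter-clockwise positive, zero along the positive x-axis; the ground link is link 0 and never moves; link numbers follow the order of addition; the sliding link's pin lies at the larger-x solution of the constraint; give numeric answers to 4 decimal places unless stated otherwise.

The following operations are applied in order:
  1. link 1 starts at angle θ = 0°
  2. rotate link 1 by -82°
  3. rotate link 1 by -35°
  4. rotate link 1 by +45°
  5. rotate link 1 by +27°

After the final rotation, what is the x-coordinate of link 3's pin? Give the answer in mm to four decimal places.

geometry: r = 27 mm, L = 193 mm, e = 15 mm; θ starts at 0°
rotate link 1 by -82°: θ ← 0° -82° = -82°
rotate link 1 by -35°: θ ← -82° -35° = -117°
rotate link 1 by +45°: θ ← -117° +45° = -72°
rotate link 1 by +27°: θ ← -72° +27° = -45°
crank pin P = (r cos θ, r sin θ) = (19.091883, -19.091883)
h = r sin θ − e = -19.091883 − 15 = -34.091883
x = r cos θ + √(L² − h²) = 19.091883 + 189.965111 = 209.056994

209.0570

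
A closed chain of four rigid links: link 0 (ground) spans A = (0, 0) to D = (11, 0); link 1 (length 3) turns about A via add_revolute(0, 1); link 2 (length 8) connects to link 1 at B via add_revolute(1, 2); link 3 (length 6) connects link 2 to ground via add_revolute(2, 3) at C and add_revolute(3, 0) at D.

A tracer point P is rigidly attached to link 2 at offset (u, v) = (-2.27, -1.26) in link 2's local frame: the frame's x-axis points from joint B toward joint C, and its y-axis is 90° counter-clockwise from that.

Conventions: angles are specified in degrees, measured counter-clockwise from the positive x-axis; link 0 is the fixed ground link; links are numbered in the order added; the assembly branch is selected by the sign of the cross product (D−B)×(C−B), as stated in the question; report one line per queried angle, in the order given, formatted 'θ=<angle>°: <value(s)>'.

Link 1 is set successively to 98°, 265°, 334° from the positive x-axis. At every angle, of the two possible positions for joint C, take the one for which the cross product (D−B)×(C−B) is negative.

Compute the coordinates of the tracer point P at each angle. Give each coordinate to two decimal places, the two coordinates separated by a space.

A=(0,0), D=(11.00,0)
θ=98°: B = A + 3.00·(cos98°, sin98°) = (-0.4175, 2.9708)
θ=98°: |BD| = 11.7977
θ=98°: circle(B,8.00) ∩ circle(D,6.00): a=7.0855, h=3.7142
θ=98°:   candidates: C₊=(7.3750,4.7811) cross=43.819; C₋=(5.5044,-2.4080) cross=-43.819
θ=98°:   branch - wants cross < 0 → take C=(5.5044,-2.4080) (cross=-43.819)
θ=98°: ex = (C−B)/|BC| = (0.7402,-0.6723); ey = (0.6723,0.7402)
θ=98°: P = B + -2.27·ex + -1.26·ey = (-2.9450,3.5643)
θ=265°: B = A + 3.00·(cos265°, sin265°) = (-0.2615, -2.9886)
θ=265°: |BD| = 11.6513
θ=265°: circle(B,8.00) ∩ circle(D,6.00): a=7.0272, h=3.8234
θ=265°:   candidates: C₊=(5.5499,2.5094) cross=44.547; C₋=(7.5114,-4.8815) cross=-44.547
θ=265°:   branch - wants cross < 0 → take C=(7.5114,-4.8815) (cross=-44.547)
θ=265°: ex = (C−B)/|BC| = (0.9716,-0.2366); ey = (0.2366,0.9716)
θ=265°: P = B + -2.27·ex + -1.26·ey = (-2.7651,-3.6757)
θ=334°: B = A + 3.00·(cos334°, sin334°) = (2.6964, -1.3151)
θ=334°: |BD| = 8.4071
θ=334°: circle(B,8.00) ∩ circle(D,6.00): a=5.8688, h=5.4366
θ=334°:   candidates: C₊=(7.6425,4.9726) cross=45.706; C₋=(9.3434,-5.7668) cross=-45.706
θ=334°:   branch - wants cross < 0 → take C=(9.3434,-5.7668) (cross=-45.706)
θ=334°: ex = (C−B)/|BC| = (0.8309,-0.5565); ey = (0.5565,0.8309)
θ=334°: P = B + -2.27·ex + -1.26·ey = (0.1092,-1.0989)

θ=98°: -2.95 3.56
θ=265°: -2.77 -3.68
θ=334°: 0.11 -1.10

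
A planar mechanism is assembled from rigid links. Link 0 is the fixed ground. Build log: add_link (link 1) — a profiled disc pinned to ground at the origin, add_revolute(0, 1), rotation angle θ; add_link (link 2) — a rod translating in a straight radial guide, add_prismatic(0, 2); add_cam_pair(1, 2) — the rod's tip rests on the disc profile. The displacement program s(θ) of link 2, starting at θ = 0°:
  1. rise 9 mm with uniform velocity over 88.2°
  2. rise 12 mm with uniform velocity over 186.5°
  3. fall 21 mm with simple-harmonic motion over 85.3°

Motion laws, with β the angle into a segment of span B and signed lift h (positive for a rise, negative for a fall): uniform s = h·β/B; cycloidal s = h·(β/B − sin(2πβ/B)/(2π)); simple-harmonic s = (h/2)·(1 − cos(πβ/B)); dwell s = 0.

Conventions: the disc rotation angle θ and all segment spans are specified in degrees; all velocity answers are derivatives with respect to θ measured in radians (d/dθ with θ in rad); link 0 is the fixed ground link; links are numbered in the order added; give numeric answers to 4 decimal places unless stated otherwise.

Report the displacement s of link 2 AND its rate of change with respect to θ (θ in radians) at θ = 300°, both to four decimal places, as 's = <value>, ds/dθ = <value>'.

seg 1 [0°–88.2°] uniform, h=9: full span → s += 9 → s = 9.0000
seg 2 [88.2°–274.7°] uniform, h=12: full span → s += 12 → s = 21.0000
seg 3 [274.7°–360°] simple-harmonic, h=-21: θ=300° here. β=25.3, B=85.3. -21/2·(1 − cos(π·0.2966)) = -4.2379 → s = 16.7621
velocity in seg [274.7°–360°] (simple-harmonic), θ in radians: β = 25.3° = 0.4416 rad, B = 85.3° = 1.4888 rad; ds/dθ = (πh/(2B)) sin(πβ/B) = (π·(-21)/(2·1.4888)) sin(π·0.2966) = -17.785344 mm/rad

s = 16.7621, ds/dθ = -17.7853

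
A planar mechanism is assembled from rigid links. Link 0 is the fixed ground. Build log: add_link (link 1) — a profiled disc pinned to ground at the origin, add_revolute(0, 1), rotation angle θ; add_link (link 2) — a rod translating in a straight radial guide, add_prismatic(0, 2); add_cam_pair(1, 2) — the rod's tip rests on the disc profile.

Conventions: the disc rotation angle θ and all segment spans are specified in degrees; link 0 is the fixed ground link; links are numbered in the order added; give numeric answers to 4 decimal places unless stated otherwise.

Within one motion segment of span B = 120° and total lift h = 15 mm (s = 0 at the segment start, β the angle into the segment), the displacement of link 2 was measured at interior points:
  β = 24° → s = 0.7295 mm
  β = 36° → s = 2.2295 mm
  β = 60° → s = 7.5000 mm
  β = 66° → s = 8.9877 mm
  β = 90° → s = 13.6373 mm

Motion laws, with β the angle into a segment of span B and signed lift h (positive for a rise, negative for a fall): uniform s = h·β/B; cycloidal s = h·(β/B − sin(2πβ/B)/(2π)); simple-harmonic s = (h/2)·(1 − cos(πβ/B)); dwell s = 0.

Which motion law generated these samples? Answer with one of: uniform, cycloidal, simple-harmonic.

candidates at β/B = r: uniform s = h·r (linear in β); cycloidal s = h·(r − sin(2πr)/(2π)); simple-harmonic s = (h/2)(1 − cos(πr))
β=24°: printed 0.7295 | uniform 3.0000, cycloidal 0.7295, simple-harmonic 1.4324
β=36°: printed 2.2295 | uniform 4.5000, cycloidal 2.2295, simple-harmonic 3.0916
β=60°: printed 7.5000 | uniform 7.5000, cycloidal 7.5000, simple-harmonic 7.5000
β=66°: printed 8.9877 | uniform 8.2500, cycloidal 8.9877, simple-harmonic 8.6733
β=90°: printed 13.6373 | uniform 11.2500, cycloidal 13.6373, simple-harmonic 12.8033
only one law matches every sample → cycloidal

cycloidal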